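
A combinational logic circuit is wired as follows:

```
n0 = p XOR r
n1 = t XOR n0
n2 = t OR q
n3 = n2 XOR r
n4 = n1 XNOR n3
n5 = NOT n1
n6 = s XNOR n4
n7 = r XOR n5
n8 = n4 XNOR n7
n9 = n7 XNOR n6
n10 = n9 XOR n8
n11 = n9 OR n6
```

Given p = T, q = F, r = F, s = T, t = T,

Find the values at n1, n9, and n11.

n0 = p XOR r = T XOR F = T
n1 = t XOR n0 = T XOR T = F
n2 = t OR q = T OR F = T
n3 = n2 XOR r = T XOR F = T
n4 = n1 XNOR n3 = F XNOR T = F
n5 = NOT n1 = NOT F = T
n6 = s XNOR n4 = T XNOR F = F
n7 = r XOR n5 = F XOR T = T
n9 = n7 XNOR n6 = T XNOR F = F
n11 = n9 OR n6 = F OR F = F

n1 = F, n9 = F, n11 = F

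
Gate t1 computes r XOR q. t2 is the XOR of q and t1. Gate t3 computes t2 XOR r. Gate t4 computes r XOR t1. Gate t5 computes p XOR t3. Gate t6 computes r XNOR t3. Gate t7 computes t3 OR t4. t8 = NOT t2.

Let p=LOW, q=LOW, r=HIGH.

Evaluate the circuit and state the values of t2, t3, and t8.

t1 = r XOR q = HIGH XOR LOW = HIGH
t2 = q XOR t1 = LOW XOR HIGH = HIGH
t3 = t2 XOR r = HIGH XOR HIGH = LOW
t8 = NOT t2 = NOT HIGH = LOW

t2 = HIGH  t3 = LOW  t8 = LOW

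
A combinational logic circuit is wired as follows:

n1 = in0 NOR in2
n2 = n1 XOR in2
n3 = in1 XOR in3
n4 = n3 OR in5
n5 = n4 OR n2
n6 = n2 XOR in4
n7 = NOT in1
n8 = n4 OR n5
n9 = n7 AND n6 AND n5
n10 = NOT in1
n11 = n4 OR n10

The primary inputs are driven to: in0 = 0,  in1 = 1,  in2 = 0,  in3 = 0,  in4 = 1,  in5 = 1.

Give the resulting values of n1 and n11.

n1 = in0 NOR in2 = 0 NOR 0 = 1
n3 = in1 XOR in3 = 1 XOR 0 = 1
n4 = n3 OR in5 = 1 OR 1 = 1
n10 = NOT in1 = NOT 1 = 0
n11 = n4 OR n10 = 1 OR 0 = 1

n1 = 1, n11 = 1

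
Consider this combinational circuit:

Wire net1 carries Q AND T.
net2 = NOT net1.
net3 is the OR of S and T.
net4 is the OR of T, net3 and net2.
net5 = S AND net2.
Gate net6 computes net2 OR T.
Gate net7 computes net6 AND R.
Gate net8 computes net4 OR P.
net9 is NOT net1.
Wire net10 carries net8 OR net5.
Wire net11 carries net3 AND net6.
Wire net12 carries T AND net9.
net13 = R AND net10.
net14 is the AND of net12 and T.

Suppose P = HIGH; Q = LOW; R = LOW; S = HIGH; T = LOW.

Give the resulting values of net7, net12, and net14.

net1 = Q AND T = LOW AND LOW = LOW
net2 = NOT net1 = NOT LOW = HIGH
net6 = net2 OR T = HIGH OR LOW = HIGH
net7 = net6 AND R = HIGH AND LOW = LOW
net9 = NOT net1 = NOT LOW = HIGH
net12 = T AND net9 = LOW AND HIGH = LOW
net14 = net12 AND T = LOW AND LOW = LOW

net7 = LOW  net12 = LOW  net14 = LOW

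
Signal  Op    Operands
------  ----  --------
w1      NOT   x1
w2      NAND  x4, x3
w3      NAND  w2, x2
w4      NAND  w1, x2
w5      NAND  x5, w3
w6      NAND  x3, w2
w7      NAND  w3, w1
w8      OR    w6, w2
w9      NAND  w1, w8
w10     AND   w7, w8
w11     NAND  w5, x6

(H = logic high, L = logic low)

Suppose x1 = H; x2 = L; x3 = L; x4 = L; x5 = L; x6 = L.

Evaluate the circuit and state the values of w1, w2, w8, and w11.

w1 = NOT x1 = NOT H = L
w2 = x4 NAND x3 = L NAND L = H
w3 = w2 NAND x2 = H NAND L = H
w5 = x5 NAND w3 = L NAND H = H
w6 = x3 NAND w2 = L NAND H = H
w8 = w6 OR w2 = H OR H = H
w11 = w5 NAND x6 = H NAND L = H

w1 = L  w2 = H  w8 = H  w11 = H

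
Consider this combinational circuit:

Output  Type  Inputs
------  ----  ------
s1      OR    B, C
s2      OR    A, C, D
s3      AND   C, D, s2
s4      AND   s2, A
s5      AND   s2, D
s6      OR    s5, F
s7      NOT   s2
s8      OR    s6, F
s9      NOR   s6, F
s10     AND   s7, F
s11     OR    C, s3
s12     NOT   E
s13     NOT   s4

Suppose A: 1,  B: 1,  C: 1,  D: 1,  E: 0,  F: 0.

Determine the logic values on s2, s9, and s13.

s2 = 1; s9 = 0; s13 = 0

s2 = A OR C OR D = 1 OR 1 OR 1 = 1
s4 = s2 AND A = 1 AND 1 = 1
s5 = s2 AND D = 1 AND 1 = 1
s6 = s5 OR F = 1 OR 0 = 1
s9 = s6 NOR F = 1 NOR 0 = 0
s13 = NOT s4 = NOT 1 = 0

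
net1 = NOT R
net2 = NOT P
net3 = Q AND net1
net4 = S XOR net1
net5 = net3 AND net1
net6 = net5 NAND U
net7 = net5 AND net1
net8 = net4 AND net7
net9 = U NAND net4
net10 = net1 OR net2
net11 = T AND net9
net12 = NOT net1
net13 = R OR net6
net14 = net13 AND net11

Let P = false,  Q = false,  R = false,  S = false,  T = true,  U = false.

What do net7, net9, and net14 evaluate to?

net7 = false, net9 = true, net14 = true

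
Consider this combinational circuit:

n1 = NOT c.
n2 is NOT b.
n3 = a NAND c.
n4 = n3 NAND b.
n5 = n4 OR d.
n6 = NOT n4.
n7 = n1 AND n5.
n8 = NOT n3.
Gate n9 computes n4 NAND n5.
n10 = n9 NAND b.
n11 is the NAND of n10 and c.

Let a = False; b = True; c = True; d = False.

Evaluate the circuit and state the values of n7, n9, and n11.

n7 = False, n9 = True, n11 = True

n1 = NOT c = NOT True = False
n3 = a NAND c = False NAND True = True
n4 = n3 NAND b = True NAND True = False
n5 = n4 OR d = False OR False = False
n7 = n1 AND n5 = False AND False = False
n9 = n4 NAND n5 = False NAND False = True
n10 = n9 NAND b = True NAND True = False
n11 = n10 NAND c = False NAND True = True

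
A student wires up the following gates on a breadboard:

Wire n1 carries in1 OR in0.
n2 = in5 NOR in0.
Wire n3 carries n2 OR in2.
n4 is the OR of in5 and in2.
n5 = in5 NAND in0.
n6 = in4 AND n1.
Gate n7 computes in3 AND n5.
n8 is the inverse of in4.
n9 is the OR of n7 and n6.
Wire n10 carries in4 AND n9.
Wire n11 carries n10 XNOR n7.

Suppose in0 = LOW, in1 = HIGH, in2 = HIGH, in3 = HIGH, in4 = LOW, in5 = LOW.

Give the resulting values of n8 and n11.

n1 = in1 OR in0 = HIGH OR LOW = HIGH
n5 = in5 NAND in0 = LOW NAND LOW = HIGH
n6 = in4 AND n1 = LOW AND HIGH = LOW
n7 = in3 AND n5 = HIGH AND HIGH = HIGH
n8 = NOT in4 = NOT LOW = HIGH
n9 = n7 OR n6 = HIGH OR LOW = HIGH
n10 = in4 AND n9 = LOW AND HIGH = LOW
n11 = n10 XNOR n7 = LOW XNOR HIGH = LOW

n8 = HIGH, n11 = LOW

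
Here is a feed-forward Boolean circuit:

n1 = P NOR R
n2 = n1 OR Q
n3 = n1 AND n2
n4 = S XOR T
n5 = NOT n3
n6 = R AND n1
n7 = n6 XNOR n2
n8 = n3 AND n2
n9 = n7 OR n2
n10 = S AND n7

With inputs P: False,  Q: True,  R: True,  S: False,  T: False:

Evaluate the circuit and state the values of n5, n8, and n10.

n5 = True  n8 = False  n10 = False

n1 = P NOR R = False NOR True = False
n2 = n1 OR Q = False OR True = True
n3 = n1 AND n2 = False AND True = False
n5 = NOT n3 = NOT False = True
n6 = R AND n1 = True AND False = False
n7 = n6 XNOR n2 = False XNOR True = False
n8 = n3 AND n2 = False AND True = False
n10 = S AND n7 = False AND False = False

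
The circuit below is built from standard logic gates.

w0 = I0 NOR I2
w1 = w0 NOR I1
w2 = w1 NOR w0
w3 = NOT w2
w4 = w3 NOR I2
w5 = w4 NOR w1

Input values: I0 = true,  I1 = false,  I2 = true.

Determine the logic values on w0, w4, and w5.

w0 = false, w4 = false, w5 = false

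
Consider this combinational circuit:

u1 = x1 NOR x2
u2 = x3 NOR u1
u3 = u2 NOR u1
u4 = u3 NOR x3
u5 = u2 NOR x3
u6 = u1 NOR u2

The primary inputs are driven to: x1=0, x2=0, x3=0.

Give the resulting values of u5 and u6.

u5 = 1, u6 = 0

u1 = x1 NOR x2 = 0 NOR 0 = 1
u2 = x3 NOR u1 = 0 NOR 1 = 0
u5 = u2 NOR x3 = 0 NOR 0 = 1
u6 = u1 NOR u2 = 1 NOR 0 = 0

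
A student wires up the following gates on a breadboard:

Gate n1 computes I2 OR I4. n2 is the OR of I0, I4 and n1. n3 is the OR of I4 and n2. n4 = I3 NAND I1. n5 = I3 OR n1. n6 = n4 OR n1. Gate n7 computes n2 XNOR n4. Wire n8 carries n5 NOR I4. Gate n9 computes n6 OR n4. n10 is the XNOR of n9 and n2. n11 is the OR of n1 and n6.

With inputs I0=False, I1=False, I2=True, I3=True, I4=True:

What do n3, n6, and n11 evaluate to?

n3 = True  n6 = True  n11 = True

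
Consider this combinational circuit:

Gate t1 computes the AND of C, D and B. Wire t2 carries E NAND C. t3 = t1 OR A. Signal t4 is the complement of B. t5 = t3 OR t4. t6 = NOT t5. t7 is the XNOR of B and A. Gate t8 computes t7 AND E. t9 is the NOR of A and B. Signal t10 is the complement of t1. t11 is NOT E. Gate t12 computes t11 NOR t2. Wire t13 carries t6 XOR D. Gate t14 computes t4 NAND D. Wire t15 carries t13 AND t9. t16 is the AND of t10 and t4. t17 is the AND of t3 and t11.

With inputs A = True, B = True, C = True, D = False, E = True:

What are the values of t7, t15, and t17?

t7 = True, t15 = False, t17 = False

t1 = C AND D AND B = True AND False AND True = False
t3 = t1 OR A = False OR True = True
t4 = NOT B = NOT True = False
t5 = t3 OR t4 = True OR False = True
t6 = NOT t5 = NOT True = False
t7 = B XNOR A = True XNOR True = True
t9 = A NOR B = True NOR True = False
t11 = NOT E = NOT True = False
t13 = t6 XOR D = False XOR False = False
t15 = t13 AND t9 = False AND False = False
t17 = t3 AND t11 = True AND False = False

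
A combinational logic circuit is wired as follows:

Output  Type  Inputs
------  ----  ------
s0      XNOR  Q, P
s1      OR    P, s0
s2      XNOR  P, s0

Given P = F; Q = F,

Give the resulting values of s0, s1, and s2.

s0 = Q XNOR P = F XNOR F = T
s1 = P OR s0 = F OR T = T
s2 = P XNOR s0 = F XNOR T = F

s0 = T  s1 = T  s2 = F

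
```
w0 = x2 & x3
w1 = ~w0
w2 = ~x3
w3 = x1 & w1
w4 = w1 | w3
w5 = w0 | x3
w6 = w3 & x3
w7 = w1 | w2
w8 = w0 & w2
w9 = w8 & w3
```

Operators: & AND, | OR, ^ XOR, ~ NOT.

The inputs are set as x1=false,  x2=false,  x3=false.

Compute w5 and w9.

w5 = false  w9 = false

w0 = x2 AND x3 = false AND false = false
w1 = NOT w0 = NOT false = true
w2 = NOT x3 = NOT false = true
w3 = x1 AND w1 = false AND true = false
w5 = w0 OR x3 = false OR false = false
w8 = w0 AND w2 = false AND true = false
w9 = w8 AND w3 = false AND false = false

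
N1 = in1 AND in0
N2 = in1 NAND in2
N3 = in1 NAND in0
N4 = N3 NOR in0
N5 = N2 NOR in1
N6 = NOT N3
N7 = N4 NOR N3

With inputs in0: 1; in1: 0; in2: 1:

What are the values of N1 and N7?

N1 = 0, N7 = 0

N1 = in1 AND in0 = 0 AND 1 = 0
N3 = in1 NAND in0 = 0 NAND 1 = 1
N4 = N3 NOR in0 = 1 NOR 1 = 0
N7 = N4 NOR N3 = 0 NOR 1 = 0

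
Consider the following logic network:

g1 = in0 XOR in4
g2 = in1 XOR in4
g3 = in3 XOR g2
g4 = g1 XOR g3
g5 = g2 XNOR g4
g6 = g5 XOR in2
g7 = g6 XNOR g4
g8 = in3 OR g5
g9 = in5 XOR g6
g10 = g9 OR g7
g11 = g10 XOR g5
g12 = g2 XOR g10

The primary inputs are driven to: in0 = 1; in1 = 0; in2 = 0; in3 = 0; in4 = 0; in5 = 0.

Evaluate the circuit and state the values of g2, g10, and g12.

g1 = in0 XOR in4 = 1 XOR 0 = 1
g2 = in1 XOR in4 = 0 XOR 0 = 0
g3 = in3 XOR g2 = 0 XOR 0 = 0
g4 = g1 XOR g3 = 1 XOR 0 = 1
g5 = g2 XNOR g4 = 0 XNOR 1 = 0
g6 = g5 XOR in2 = 0 XOR 0 = 0
g7 = g6 XNOR g4 = 0 XNOR 1 = 0
g9 = in5 XOR g6 = 0 XOR 0 = 0
g10 = g9 OR g7 = 0 OR 0 = 0
g12 = g2 XOR g10 = 0 XOR 0 = 0

g2 = 0  g10 = 0  g12 = 0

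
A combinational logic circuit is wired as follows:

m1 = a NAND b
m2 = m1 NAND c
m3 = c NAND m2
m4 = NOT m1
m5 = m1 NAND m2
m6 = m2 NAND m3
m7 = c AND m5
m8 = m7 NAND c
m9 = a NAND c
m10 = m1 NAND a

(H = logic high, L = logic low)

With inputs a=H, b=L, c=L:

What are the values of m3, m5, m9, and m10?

m3 = H  m5 = L  m9 = H  m10 = L

m1 = a NAND b = H NAND L = H
m2 = m1 NAND c = H NAND L = H
m3 = c NAND m2 = L NAND H = H
m5 = m1 NAND m2 = H NAND H = L
m9 = a NAND c = H NAND L = H
m10 = m1 NAND a = H NAND H = L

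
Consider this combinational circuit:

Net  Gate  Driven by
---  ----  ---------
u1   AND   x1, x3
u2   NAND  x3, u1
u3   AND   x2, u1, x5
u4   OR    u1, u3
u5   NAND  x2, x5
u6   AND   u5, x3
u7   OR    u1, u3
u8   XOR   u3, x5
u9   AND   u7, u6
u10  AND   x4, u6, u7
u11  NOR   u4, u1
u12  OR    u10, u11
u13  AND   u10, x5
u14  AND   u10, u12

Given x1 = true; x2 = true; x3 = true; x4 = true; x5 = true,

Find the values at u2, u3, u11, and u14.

u2 = false; u3 = true; u11 = false; u14 = false

u1 = x1 AND x3 = true AND true = true
u2 = x3 NAND u1 = true NAND true = false
u3 = x2 AND u1 AND x5 = true AND true AND true = true
u4 = u1 OR u3 = true OR true = true
u5 = x2 NAND x5 = true NAND true = false
u6 = u5 AND x3 = false AND true = false
u7 = u1 OR u3 = true OR true = true
u10 = x4 AND u6 AND u7 = true AND false AND true = false
u11 = u4 NOR u1 = true NOR true = false
u12 = u10 OR u11 = false OR false = false
u14 = u10 AND u12 = false AND false = false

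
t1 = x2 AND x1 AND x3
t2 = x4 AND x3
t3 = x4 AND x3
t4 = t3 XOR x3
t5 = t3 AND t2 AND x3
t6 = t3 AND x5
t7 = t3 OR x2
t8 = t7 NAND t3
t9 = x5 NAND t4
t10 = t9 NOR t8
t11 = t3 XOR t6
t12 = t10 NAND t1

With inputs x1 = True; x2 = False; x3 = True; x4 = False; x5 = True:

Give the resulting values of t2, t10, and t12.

t2 = False, t10 = False, t12 = True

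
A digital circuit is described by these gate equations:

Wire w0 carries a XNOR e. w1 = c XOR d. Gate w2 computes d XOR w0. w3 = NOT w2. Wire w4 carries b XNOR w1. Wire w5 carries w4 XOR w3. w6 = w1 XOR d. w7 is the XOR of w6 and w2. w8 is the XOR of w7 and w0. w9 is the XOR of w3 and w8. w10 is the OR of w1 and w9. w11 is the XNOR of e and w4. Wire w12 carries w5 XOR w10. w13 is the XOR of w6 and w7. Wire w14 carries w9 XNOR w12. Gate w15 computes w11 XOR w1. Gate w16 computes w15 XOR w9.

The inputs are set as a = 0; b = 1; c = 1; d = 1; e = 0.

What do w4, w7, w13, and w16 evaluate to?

w4 = 0  w7 = 1  w13 = 0  w16 = 0

w0 = a XNOR e = 0 XNOR 0 = 1
w1 = c XOR d = 1 XOR 1 = 0
w2 = d XOR w0 = 1 XOR 1 = 0
w3 = NOT w2 = NOT 0 = 1
w4 = b XNOR w1 = 1 XNOR 0 = 0
w6 = w1 XOR d = 0 XOR 1 = 1
w7 = w6 XOR w2 = 1 XOR 0 = 1
w8 = w7 XOR w0 = 1 XOR 1 = 0
w9 = w3 XOR w8 = 1 XOR 0 = 1
w11 = e XNOR w4 = 0 XNOR 0 = 1
w13 = w6 XOR w7 = 1 XOR 1 = 0
w15 = w11 XOR w1 = 1 XOR 0 = 1
w16 = w15 XOR w9 = 1 XOR 1 = 0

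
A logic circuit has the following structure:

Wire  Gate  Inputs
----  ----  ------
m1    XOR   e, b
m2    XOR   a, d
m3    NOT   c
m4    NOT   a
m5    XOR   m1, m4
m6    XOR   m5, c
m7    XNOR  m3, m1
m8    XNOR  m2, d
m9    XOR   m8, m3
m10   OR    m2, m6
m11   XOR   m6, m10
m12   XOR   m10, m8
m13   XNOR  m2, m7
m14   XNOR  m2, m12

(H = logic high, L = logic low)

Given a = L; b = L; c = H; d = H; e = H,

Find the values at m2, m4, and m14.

m1 = e XOR b = H XOR L = H
m2 = a XOR d = L XOR H = H
m4 = NOT a = NOT L = H
m5 = m1 XOR m4 = H XOR H = L
m6 = m5 XOR c = L XOR H = H
m8 = m2 XNOR d = H XNOR H = H
m10 = m2 OR m6 = H OR H = H
m12 = m10 XOR m8 = H XOR H = L
m14 = m2 XNOR m12 = H XNOR L = L

m2 = H, m4 = H, m14 = L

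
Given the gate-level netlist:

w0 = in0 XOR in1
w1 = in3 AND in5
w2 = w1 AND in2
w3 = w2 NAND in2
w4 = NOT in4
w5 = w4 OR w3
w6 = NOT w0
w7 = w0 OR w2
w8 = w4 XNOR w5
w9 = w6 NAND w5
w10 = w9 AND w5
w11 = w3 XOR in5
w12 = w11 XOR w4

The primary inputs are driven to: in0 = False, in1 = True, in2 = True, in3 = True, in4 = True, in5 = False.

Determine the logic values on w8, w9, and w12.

w8 = False  w9 = True  w12 = True

w0 = in0 XOR in1 = False XOR True = True
w1 = in3 AND in5 = True AND False = False
w2 = w1 AND in2 = False AND True = False
w3 = w2 NAND in2 = False NAND True = True
w4 = NOT in4 = NOT True = False
w5 = w4 OR w3 = False OR True = True
w6 = NOT w0 = NOT True = False
w8 = w4 XNOR w5 = False XNOR True = False
w9 = w6 NAND w5 = False NAND True = True
w11 = w3 XOR in5 = True XOR False = True
w12 = w11 XOR w4 = True XOR False = True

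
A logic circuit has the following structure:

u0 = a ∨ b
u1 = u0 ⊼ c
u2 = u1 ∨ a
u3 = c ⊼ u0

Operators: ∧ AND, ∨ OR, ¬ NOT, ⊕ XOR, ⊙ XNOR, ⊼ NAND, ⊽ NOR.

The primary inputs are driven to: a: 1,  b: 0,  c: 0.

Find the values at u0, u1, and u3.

u0 = a OR b = 1 OR 0 = 1
u1 = u0 NAND c = 1 NAND 0 = 1
u3 = c NAND u0 = 0 NAND 1 = 1

u0 = 1; u1 = 1; u3 = 1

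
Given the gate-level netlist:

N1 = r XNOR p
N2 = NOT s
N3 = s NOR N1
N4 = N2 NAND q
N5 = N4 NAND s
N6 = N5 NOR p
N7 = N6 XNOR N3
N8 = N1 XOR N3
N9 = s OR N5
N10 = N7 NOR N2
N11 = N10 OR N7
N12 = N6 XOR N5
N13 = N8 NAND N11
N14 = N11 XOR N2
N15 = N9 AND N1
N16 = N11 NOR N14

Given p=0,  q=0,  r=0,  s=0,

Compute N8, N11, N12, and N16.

N1 = r XNOR p = 0 XNOR 0 = 1
N2 = NOT s = NOT 0 = 1
N3 = s NOR N1 = 0 NOR 1 = 0
N4 = N2 NAND q = 1 NAND 0 = 1
N5 = N4 NAND s = 1 NAND 0 = 1
N6 = N5 NOR p = 1 NOR 0 = 0
N7 = N6 XNOR N3 = 0 XNOR 0 = 1
N8 = N1 XOR N3 = 1 XOR 0 = 1
N10 = N7 NOR N2 = 1 NOR 1 = 0
N11 = N10 OR N7 = 0 OR 1 = 1
N12 = N6 XOR N5 = 0 XOR 1 = 1
N14 = N11 XOR N2 = 1 XOR 1 = 0
N16 = N11 NOR N14 = 1 NOR 0 = 0

N8 = 1; N11 = 1; N12 = 1; N16 = 0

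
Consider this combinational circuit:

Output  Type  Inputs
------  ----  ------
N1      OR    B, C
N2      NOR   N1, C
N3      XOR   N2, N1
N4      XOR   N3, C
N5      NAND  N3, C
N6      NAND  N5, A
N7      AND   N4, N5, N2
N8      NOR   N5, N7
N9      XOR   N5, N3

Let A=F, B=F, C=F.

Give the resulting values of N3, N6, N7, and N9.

N3 = T  N6 = T  N7 = T  N9 = F

N1 = B OR C = F OR F = F
N2 = N1 NOR C = F NOR F = T
N3 = N2 XOR N1 = T XOR F = T
N4 = N3 XOR C = T XOR F = T
N5 = N3 NAND C = T NAND F = T
N6 = N5 NAND A = T NAND F = T
N7 = N4 AND N5 AND N2 = T AND T AND T = T
N9 = N5 XOR N3 = T XOR T = F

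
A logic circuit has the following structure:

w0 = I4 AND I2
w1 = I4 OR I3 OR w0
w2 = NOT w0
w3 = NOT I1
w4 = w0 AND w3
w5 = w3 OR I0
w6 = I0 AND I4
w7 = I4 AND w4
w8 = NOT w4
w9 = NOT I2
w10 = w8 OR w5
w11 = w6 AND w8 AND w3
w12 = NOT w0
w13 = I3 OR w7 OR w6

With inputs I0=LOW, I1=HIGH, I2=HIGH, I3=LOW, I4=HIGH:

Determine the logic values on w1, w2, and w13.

w0 = I4 AND I2 = HIGH AND HIGH = HIGH
w1 = I4 OR I3 OR w0 = HIGH OR LOW OR HIGH = HIGH
w2 = NOT w0 = NOT HIGH = LOW
w3 = NOT I1 = NOT HIGH = LOW
w4 = w0 AND w3 = HIGH AND LOW = LOW
w6 = I0 AND I4 = LOW AND HIGH = LOW
w7 = I4 AND w4 = HIGH AND LOW = LOW
w13 = I3 OR w7 OR w6 = LOW OR LOW OR LOW = LOW

w1 = HIGH, w2 = LOW, w13 = LOW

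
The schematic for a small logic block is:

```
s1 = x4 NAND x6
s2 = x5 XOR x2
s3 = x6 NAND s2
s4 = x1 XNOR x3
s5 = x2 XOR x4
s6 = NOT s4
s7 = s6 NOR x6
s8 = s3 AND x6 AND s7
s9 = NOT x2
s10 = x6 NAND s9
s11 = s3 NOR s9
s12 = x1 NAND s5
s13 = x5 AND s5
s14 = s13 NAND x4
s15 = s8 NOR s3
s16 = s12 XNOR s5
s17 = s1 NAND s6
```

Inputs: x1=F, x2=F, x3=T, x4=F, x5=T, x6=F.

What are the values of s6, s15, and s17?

s1 = x4 NAND x6 = F NAND F = T
s2 = x5 XOR x2 = T XOR F = T
s3 = x6 NAND s2 = F NAND T = T
s4 = x1 XNOR x3 = F XNOR T = F
s6 = NOT s4 = NOT F = T
s7 = s6 NOR x6 = T NOR F = F
s8 = s3 AND x6 AND s7 = T AND F AND F = F
s15 = s8 NOR s3 = F NOR T = F
s17 = s1 NAND s6 = T NAND T = F

s6 = T  s15 = F  s17 = F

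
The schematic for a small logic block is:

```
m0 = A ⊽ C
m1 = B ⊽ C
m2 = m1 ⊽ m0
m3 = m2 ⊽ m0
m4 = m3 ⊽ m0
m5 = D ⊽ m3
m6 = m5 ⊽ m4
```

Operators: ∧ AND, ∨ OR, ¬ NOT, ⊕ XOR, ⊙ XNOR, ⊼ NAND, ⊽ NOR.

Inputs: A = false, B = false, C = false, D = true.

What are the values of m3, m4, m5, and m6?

m0 = A NOR C = false NOR false = true
m1 = B NOR C = false NOR false = true
m2 = m1 NOR m0 = true NOR true = false
m3 = m2 NOR m0 = false NOR true = false
m4 = m3 NOR m0 = false NOR true = false
m5 = D NOR m3 = true NOR false = false
m6 = m5 NOR m4 = false NOR false = true

m3 = false  m4 = false  m5 = false  m6 = true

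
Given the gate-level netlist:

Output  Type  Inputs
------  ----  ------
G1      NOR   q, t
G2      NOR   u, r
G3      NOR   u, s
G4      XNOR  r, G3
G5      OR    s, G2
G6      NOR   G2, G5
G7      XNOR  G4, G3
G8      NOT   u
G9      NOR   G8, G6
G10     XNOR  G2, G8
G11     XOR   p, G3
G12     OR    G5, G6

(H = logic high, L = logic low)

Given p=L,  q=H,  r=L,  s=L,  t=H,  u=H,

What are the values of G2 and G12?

G2 = L, G12 = H

G2 = u NOR r = H NOR L = L
G5 = s OR G2 = L OR L = L
G6 = G2 NOR G5 = L NOR L = H
G12 = G5 OR G6 = L OR H = H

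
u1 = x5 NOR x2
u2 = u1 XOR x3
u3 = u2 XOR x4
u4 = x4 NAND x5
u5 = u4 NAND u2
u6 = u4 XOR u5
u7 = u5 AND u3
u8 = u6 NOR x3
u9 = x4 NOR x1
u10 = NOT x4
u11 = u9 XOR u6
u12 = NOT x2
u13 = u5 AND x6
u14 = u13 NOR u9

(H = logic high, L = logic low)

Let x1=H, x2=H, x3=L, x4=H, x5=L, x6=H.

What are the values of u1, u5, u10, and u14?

u1 = x5 NOR x2 = L NOR H = L
u2 = u1 XOR x3 = L XOR L = L
u4 = x4 NAND x5 = H NAND L = H
u5 = u4 NAND u2 = H NAND L = H
u9 = x4 NOR x1 = H NOR H = L
u10 = NOT x4 = NOT H = L
u13 = u5 AND x6 = H AND H = H
u14 = u13 NOR u9 = H NOR L = L

u1 = L  u5 = H  u10 = L  u14 = L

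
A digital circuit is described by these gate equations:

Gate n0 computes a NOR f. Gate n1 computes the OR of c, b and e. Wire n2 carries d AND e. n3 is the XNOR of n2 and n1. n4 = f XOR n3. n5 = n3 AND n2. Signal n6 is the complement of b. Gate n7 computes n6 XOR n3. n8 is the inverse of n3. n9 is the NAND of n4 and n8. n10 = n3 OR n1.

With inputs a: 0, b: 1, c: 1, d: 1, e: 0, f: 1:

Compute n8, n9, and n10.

n1 = c OR b OR e = 1 OR 1 OR 0 = 1
n2 = d AND e = 1 AND 0 = 0
n3 = n2 XNOR n1 = 0 XNOR 1 = 0
n4 = f XOR n3 = 1 XOR 0 = 1
n8 = NOT n3 = NOT 0 = 1
n9 = n4 NAND n8 = 1 NAND 1 = 0
n10 = n3 OR n1 = 0 OR 1 = 1

n8 = 1, n9 = 0, n10 = 1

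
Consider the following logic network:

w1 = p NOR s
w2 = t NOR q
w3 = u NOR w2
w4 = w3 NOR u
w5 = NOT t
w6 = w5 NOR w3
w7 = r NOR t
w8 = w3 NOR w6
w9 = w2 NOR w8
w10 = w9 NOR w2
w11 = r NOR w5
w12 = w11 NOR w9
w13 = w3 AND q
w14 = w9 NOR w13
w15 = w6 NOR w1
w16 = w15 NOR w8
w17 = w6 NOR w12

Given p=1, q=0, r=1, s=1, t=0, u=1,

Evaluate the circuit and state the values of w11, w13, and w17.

w2 = t NOR q = 0 NOR 0 = 1
w3 = u NOR w2 = 1 NOR 1 = 0
w5 = NOT t = NOT 0 = 1
w6 = w5 NOR w3 = 1 NOR 0 = 0
w8 = w3 NOR w6 = 0 NOR 0 = 1
w9 = w2 NOR w8 = 1 NOR 1 = 0
w11 = r NOR w5 = 1 NOR 1 = 0
w12 = w11 NOR w9 = 0 NOR 0 = 1
w13 = w3 AND q = 0 AND 0 = 0
w17 = w6 NOR w12 = 0 NOR 1 = 0

w11 = 0, w13 = 0, w17 = 0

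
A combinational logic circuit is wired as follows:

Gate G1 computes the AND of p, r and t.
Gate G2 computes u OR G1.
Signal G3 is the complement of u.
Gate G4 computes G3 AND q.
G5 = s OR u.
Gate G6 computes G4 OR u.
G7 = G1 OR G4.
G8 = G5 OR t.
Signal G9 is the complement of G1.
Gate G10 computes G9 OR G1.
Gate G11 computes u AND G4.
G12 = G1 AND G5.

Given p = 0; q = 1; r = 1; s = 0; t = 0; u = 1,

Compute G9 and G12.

G1 = p AND r AND t = 0 AND 1 AND 0 = 0
G5 = s OR u = 0 OR 1 = 1
G9 = NOT G1 = NOT 0 = 1
G12 = G1 AND G5 = 0 AND 1 = 0

G9 = 1; G12 = 0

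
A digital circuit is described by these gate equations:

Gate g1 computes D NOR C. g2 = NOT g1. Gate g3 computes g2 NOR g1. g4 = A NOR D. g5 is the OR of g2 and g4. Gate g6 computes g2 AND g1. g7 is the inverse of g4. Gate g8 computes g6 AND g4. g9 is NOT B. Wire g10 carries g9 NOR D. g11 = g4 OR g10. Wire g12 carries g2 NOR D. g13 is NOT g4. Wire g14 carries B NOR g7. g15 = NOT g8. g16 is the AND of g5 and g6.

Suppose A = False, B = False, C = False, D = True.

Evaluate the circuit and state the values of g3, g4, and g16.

g1 = D NOR C = True NOR False = False
g2 = NOT g1 = NOT False = True
g3 = g2 NOR g1 = True NOR False = False
g4 = A NOR D = False NOR True = False
g5 = g2 OR g4 = True OR False = True
g6 = g2 AND g1 = True AND False = False
g16 = g5 AND g6 = True AND False = False

g3 = False, g4 = False, g16 = False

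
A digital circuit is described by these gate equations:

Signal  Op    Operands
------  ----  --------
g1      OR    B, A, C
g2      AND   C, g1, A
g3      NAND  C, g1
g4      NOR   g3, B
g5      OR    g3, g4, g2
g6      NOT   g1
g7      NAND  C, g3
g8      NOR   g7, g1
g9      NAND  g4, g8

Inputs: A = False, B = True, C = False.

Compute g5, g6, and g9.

g5 = True; g6 = False; g9 = True

g1 = B OR A OR C = True OR False OR False = True
g2 = C AND g1 AND A = False AND True AND False = False
g3 = C NAND g1 = False NAND True = True
g4 = g3 NOR B = True NOR True = False
g5 = g3 OR g4 OR g2 = True OR False OR False = True
g6 = NOT g1 = NOT True = False
g7 = C NAND g3 = False NAND True = True
g8 = g7 NOR g1 = True NOR True = False
g9 = g4 NAND g8 = False NAND False = True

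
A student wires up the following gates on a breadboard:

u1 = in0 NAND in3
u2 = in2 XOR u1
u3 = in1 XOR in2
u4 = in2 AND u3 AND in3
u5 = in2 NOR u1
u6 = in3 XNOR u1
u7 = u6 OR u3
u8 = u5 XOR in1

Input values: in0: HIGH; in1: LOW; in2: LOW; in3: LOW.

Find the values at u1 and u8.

u1 = in0 NAND in3 = HIGH NAND LOW = HIGH
u5 = in2 NOR u1 = LOW NOR HIGH = LOW
u8 = u5 XOR in1 = LOW XOR LOW = LOW

u1 = HIGH; u8 = LOW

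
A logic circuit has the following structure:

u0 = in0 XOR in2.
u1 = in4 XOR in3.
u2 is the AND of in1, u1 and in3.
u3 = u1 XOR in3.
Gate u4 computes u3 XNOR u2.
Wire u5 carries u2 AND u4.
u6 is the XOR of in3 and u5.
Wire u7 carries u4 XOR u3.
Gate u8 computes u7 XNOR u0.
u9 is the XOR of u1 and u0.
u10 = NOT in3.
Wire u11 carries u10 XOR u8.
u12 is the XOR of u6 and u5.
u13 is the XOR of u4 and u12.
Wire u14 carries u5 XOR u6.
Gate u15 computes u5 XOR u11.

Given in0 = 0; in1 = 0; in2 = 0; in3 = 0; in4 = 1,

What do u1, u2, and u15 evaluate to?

u1 = 1; u2 = 0; u15 = 1

u0 = in0 XOR in2 = 0 XOR 0 = 0
u1 = in4 XOR in3 = 1 XOR 0 = 1
u2 = in1 AND u1 AND in3 = 0 AND 1 AND 0 = 0
u3 = u1 XOR in3 = 1 XOR 0 = 1
u4 = u3 XNOR u2 = 1 XNOR 0 = 0
u5 = u2 AND u4 = 0 AND 0 = 0
u7 = u4 XOR u3 = 0 XOR 1 = 1
u8 = u7 XNOR u0 = 1 XNOR 0 = 0
u10 = NOT in3 = NOT 0 = 1
u11 = u10 XOR u8 = 1 XOR 0 = 1
u15 = u5 XOR u11 = 0 XOR 1 = 1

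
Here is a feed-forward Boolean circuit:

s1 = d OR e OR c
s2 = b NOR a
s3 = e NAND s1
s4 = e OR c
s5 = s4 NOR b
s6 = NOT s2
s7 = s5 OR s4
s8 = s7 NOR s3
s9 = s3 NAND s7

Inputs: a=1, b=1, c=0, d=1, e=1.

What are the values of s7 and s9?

s1 = d OR e OR c = 1 OR 1 OR 0 = 1
s3 = e NAND s1 = 1 NAND 1 = 0
s4 = e OR c = 1 OR 0 = 1
s5 = s4 NOR b = 1 NOR 1 = 0
s7 = s5 OR s4 = 0 OR 1 = 1
s9 = s3 NAND s7 = 0 NAND 1 = 1

s7 = 1, s9 = 1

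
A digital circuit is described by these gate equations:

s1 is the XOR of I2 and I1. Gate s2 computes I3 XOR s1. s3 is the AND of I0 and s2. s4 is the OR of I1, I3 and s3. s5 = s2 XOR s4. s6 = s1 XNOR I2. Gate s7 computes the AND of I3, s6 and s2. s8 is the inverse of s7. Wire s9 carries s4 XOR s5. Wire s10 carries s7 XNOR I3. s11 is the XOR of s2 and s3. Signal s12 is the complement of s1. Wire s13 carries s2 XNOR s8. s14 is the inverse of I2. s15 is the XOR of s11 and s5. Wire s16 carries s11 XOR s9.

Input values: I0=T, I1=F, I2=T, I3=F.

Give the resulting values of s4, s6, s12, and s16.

s1 = I2 XOR I1 = T XOR F = T
s2 = I3 XOR s1 = F XOR T = T
s3 = I0 AND s2 = T AND T = T
s4 = I1 OR I3 OR s3 = F OR F OR T = T
s5 = s2 XOR s4 = T XOR T = F
s6 = s1 XNOR I2 = T XNOR T = T
s9 = s4 XOR s5 = T XOR F = T
s11 = s2 XOR s3 = T XOR T = F
s12 = NOT s1 = NOT T = F
s16 = s11 XOR s9 = F XOR T = T

s4 = T  s6 = T  s12 = F  s16 = T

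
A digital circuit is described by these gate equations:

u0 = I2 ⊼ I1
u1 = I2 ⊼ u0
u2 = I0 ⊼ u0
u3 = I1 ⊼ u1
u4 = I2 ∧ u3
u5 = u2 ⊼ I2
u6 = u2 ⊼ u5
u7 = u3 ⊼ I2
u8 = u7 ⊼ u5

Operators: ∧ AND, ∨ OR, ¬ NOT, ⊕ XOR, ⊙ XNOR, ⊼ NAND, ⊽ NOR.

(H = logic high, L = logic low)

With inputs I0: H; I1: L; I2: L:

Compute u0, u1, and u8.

u0 = H  u1 = H  u8 = L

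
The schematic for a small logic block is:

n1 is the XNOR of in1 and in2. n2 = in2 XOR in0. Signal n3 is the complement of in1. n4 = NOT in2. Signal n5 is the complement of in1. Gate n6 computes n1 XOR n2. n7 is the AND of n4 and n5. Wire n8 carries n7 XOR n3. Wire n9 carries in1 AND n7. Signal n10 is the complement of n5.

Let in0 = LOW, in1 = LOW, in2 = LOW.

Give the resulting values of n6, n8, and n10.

n6 = HIGH  n8 = LOW  n10 = LOW

n1 = in1 XNOR in2 = LOW XNOR LOW = HIGH
n2 = in2 XOR in0 = LOW XOR LOW = LOW
n3 = NOT in1 = NOT LOW = HIGH
n4 = NOT in2 = NOT LOW = HIGH
n5 = NOT in1 = NOT LOW = HIGH
n6 = n1 XOR n2 = HIGH XOR LOW = HIGH
n7 = n4 AND n5 = HIGH AND HIGH = HIGH
n8 = n7 XOR n3 = HIGH XOR HIGH = LOW
n10 = NOT n5 = NOT HIGH = LOW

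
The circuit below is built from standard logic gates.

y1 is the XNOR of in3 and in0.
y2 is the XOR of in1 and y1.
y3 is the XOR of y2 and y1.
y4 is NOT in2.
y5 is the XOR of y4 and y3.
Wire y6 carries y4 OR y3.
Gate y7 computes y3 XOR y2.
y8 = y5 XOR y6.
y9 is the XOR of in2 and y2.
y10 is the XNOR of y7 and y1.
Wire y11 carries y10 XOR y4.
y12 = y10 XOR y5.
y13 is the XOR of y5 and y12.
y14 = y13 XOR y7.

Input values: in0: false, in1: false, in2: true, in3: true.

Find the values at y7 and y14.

y7 = false  y14 = true

y1 = in3 XNOR in0 = true XNOR false = false
y2 = in1 XOR y1 = false XOR false = false
y3 = y2 XOR y1 = false XOR false = false
y4 = NOT in2 = NOT true = false
y5 = y4 XOR y3 = false XOR false = false
y7 = y3 XOR y2 = false XOR false = false
y10 = y7 XNOR y1 = false XNOR false = true
y12 = y10 XOR y5 = true XOR false = true
y13 = y5 XOR y12 = false XOR true = true
y14 = y13 XOR y7 = true XOR false = true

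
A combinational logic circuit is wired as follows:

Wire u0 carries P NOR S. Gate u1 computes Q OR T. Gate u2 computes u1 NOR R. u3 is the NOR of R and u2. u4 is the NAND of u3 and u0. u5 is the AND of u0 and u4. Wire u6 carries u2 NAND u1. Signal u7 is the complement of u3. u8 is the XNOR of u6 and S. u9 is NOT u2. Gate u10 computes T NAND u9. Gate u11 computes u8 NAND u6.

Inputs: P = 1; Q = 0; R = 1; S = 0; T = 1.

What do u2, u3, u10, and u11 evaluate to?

u1 = Q OR T = 0 OR 1 = 1
u2 = u1 NOR R = 1 NOR 1 = 0
u3 = R NOR u2 = 1 NOR 0 = 0
u6 = u2 NAND u1 = 0 NAND 1 = 1
u8 = u6 XNOR S = 1 XNOR 0 = 0
u9 = NOT u2 = NOT 0 = 1
u10 = T NAND u9 = 1 NAND 1 = 0
u11 = u8 NAND u6 = 0 NAND 1 = 1

u2 = 0, u3 = 0, u10 = 0, u11 = 1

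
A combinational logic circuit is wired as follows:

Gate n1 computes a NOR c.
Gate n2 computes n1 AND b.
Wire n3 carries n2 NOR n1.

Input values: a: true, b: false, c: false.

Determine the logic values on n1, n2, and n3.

n1 = a NOR c = true NOR false = false
n2 = n1 AND b = false AND false = false
n3 = n2 NOR n1 = false NOR false = true

n1 = false  n2 = false  n3 = true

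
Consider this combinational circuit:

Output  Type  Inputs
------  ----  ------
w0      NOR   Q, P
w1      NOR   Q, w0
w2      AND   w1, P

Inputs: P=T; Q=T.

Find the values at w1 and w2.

w1 = F  w2 = F

w0 = Q NOR P = T NOR T = F
w1 = Q NOR w0 = T NOR F = F
w2 = w1 AND P = F AND T = F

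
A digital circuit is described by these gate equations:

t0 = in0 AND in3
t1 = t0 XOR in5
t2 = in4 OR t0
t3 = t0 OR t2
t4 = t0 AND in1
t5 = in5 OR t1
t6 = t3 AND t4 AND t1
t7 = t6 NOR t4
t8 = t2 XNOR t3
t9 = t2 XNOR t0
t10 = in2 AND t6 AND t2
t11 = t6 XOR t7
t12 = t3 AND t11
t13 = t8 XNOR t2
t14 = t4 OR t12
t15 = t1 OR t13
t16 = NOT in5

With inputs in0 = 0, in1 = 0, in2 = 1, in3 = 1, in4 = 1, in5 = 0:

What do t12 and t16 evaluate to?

t12 = 1  t16 = 1

t0 = in0 AND in3 = 0 AND 1 = 0
t1 = t0 XOR in5 = 0 XOR 0 = 0
t2 = in4 OR t0 = 1 OR 0 = 1
t3 = t0 OR t2 = 0 OR 1 = 1
t4 = t0 AND in1 = 0 AND 0 = 0
t6 = t3 AND t4 AND t1 = 1 AND 0 AND 0 = 0
t7 = t6 NOR t4 = 0 NOR 0 = 1
t11 = t6 XOR t7 = 0 XOR 1 = 1
t12 = t3 AND t11 = 1 AND 1 = 1
t16 = NOT in5 = NOT 0 = 1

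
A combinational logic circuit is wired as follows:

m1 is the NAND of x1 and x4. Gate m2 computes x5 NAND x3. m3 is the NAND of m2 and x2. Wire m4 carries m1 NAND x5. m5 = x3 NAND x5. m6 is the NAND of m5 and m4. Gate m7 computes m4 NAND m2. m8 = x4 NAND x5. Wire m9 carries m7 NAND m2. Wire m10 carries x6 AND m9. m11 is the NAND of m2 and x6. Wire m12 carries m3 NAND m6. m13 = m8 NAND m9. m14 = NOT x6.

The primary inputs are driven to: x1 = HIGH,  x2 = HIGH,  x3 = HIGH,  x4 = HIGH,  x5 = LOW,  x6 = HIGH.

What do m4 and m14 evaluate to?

m1 = x1 NAND x4 = HIGH NAND HIGH = LOW
m4 = m1 NAND x5 = LOW NAND LOW = HIGH
m14 = NOT x6 = NOT HIGH = LOW

m4 = HIGH; m14 = LOW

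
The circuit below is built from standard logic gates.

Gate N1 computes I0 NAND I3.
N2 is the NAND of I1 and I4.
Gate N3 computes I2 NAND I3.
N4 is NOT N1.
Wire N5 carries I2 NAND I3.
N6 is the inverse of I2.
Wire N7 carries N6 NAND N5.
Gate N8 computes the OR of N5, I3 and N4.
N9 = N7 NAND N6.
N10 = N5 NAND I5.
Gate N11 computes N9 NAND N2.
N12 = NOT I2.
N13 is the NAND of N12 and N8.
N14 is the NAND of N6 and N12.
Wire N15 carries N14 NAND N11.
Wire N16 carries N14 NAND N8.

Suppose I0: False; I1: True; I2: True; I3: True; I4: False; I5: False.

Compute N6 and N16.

N6 = False, N16 = False

N1 = I0 NAND I3 = False NAND True = True
N4 = NOT N1 = NOT True = False
N5 = I2 NAND I3 = True NAND True = False
N6 = NOT I2 = NOT True = False
N8 = N5 OR I3 OR N4 = False OR True OR False = True
N12 = NOT I2 = NOT True = False
N14 = N6 NAND N12 = False NAND False = True
N16 = N14 NAND N8 = True NAND True = False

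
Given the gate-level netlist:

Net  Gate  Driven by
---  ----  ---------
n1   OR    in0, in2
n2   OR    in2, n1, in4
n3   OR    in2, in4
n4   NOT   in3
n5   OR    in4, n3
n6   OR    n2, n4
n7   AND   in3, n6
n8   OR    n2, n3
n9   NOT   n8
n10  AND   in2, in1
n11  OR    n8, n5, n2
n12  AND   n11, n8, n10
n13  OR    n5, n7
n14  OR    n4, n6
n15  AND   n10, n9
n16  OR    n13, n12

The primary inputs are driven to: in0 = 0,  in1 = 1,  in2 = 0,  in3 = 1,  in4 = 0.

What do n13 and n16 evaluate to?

n13 = 0  n16 = 0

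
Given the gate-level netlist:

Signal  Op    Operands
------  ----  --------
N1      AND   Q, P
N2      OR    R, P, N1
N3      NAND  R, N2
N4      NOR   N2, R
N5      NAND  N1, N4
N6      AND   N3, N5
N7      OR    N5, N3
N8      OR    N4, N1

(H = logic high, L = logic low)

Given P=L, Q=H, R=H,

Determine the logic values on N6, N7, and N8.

N6 = L, N7 = H, N8 = L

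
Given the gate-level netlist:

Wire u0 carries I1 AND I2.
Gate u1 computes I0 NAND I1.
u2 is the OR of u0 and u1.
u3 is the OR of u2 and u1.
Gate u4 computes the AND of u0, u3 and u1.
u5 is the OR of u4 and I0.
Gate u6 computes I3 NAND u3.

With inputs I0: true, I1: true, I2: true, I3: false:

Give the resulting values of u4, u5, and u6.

u0 = I1 AND I2 = true AND true = true
u1 = I0 NAND I1 = true NAND true = false
u2 = u0 OR u1 = true OR false = true
u3 = u2 OR u1 = true OR false = true
u4 = u0 AND u3 AND u1 = true AND true AND false = false
u5 = u4 OR I0 = false OR true = true
u6 = I3 NAND u3 = false NAND true = true

u4 = false; u5 = true; u6 = true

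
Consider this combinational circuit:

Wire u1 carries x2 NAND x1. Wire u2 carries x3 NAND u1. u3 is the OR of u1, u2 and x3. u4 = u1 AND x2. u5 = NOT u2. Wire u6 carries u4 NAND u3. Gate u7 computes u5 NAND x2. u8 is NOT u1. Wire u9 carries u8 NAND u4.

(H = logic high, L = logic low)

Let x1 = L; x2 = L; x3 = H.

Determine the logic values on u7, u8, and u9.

u7 = H; u8 = L; u9 = H

u1 = x2 NAND x1 = L NAND L = H
u2 = x3 NAND u1 = H NAND H = L
u4 = u1 AND x2 = H AND L = L
u5 = NOT u2 = NOT L = H
u7 = u5 NAND x2 = H NAND L = H
u8 = NOT u1 = NOT H = L
u9 = u8 NAND u4 = L NAND L = H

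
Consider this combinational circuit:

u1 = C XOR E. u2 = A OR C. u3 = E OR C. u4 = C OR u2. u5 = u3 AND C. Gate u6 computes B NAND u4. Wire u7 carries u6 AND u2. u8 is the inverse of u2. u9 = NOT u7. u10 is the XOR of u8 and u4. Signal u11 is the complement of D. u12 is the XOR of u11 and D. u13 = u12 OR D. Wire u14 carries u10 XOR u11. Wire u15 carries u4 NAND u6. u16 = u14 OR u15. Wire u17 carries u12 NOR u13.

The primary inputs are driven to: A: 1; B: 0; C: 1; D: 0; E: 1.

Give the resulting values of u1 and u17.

u1 = C XOR E = 1 XOR 1 = 0
u11 = NOT D = NOT 0 = 1
u12 = u11 XOR D = 1 XOR 0 = 1
u13 = u12 OR D = 1 OR 0 = 1
u17 = u12 NOR u13 = 1 NOR 1 = 0

u1 = 0  u17 = 0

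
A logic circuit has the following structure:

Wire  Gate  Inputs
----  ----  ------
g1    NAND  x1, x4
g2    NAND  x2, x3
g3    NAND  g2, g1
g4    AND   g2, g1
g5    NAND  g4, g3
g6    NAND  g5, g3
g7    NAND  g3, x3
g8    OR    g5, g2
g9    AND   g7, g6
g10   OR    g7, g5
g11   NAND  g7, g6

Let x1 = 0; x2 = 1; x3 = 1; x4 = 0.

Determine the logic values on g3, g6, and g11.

g1 = x1 NAND x4 = 0 NAND 0 = 1
g2 = x2 NAND x3 = 1 NAND 1 = 0
g3 = g2 NAND g1 = 0 NAND 1 = 1
g4 = g2 AND g1 = 0 AND 1 = 0
g5 = g4 NAND g3 = 0 NAND 1 = 1
g6 = g5 NAND g3 = 1 NAND 1 = 0
g7 = g3 NAND x3 = 1 NAND 1 = 0
g11 = g7 NAND g6 = 0 NAND 0 = 1

g3 = 1  g6 = 0  g11 = 1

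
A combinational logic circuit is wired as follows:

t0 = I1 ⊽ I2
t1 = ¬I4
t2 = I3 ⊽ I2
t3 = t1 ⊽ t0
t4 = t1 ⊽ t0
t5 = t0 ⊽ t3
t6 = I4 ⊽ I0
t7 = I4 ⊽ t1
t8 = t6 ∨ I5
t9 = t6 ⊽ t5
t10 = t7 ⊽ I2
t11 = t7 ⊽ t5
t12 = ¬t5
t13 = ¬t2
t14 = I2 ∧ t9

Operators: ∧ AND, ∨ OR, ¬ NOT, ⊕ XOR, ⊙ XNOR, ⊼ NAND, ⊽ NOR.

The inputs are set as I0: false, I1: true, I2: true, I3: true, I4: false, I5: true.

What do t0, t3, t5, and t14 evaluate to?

t0 = I1 NOR I2 = true NOR true = false
t1 = NOT I4 = NOT false = true
t3 = t1 NOR t0 = true NOR false = false
t5 = t0 NOR t3 = false NOR false = true
t6 = I4 NOR I0 = false NOR false = true
t9 = t6 NOR t5 = true NOR true = false
t14 = I2 AND t9 = true AND false = false

t0 = false; t3 = false; t5 = true; t14 = false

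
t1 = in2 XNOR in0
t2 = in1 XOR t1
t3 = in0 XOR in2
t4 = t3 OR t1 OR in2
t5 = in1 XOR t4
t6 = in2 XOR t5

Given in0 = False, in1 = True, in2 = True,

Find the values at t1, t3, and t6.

t1 = in2 XNOR in0 = True XNOR False = False
t3 = in0 XOR in2 = False XOR True = True
t4 = t3 OR t1 OR in2 = True OR False OR True = True
t5 = in1 XOR t4 = True XOR True = False
t6 = in2 XOR t5 = True XOR False = True

t1 = False; t3 = True; t6 = True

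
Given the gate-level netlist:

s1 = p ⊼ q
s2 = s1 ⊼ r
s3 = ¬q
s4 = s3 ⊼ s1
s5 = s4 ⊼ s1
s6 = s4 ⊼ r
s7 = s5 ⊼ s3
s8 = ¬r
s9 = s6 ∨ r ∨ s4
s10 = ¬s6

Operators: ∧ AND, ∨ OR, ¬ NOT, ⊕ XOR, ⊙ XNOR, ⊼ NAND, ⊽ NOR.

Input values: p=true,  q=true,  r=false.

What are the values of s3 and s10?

s3 = false; s10 = false

s1 = p NAND q = true NAND true = false
s3 = NOT q = NOT true = false
s4 = s3 NAND s1 = false NAND false = true
s6 = s4 NAND r = true NAND false = true
s10 = NOT s6 = NOT true = false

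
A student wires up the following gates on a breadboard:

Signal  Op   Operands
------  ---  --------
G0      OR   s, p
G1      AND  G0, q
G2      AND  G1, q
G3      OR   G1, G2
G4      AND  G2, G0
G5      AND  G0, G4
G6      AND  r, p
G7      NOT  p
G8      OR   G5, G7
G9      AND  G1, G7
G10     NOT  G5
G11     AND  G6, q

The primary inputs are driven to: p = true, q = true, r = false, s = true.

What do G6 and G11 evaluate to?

G6 = r AND p = false AND true = false
G11 = G6 AND q = false AND true = false

G6 = false, G11 = false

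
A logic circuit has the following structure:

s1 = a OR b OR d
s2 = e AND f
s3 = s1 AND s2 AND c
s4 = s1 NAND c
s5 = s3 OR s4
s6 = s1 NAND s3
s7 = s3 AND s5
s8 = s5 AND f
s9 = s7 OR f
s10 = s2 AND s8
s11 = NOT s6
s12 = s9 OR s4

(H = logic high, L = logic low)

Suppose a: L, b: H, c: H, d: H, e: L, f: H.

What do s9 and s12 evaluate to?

s9 = H; s12 = H

s1 = a OR b OR d = L OR H OR H = H
s2 = e AND f = L AND H = L
s3 = s1 AND s2 AND c = H AND L AND H = L
s4 = s1 NAND c = H NAND H = L
s5 = s3 OR s4 = L OR L = L
s7 = s3 AND s5 = L AND L = L
s9 = s7 OR f = L OR H = H
s12 = s9 OR s4 = H OR L = H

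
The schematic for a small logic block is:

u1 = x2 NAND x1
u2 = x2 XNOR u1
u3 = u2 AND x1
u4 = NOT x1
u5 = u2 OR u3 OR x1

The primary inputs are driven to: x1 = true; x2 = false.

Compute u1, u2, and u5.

u1 = x2 NAND x1 = false NAND true = true
u2 = x2 XNOR u1 = false XNOR true = false
u3 = u2 AND x1 = false AND true = false
u5 = u2 OR u3 OR x1 = false OR false OR true = true

u1 = true  u2 = false  u5 = true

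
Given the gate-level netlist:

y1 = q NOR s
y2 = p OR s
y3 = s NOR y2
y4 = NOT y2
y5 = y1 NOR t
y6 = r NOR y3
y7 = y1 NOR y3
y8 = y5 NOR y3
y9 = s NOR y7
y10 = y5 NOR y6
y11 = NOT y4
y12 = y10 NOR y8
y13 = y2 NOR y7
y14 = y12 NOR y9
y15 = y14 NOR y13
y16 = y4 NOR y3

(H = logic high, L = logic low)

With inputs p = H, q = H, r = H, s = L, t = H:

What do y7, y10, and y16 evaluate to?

y7 = H; y10 = H; y16 = H

y1 = q NOR s = H NOR L = L
y2 = p OR s = H OR L = H
y3 = s NOR y2 = L NOR H = L
y4 = NOT y2 = NOT H = L
y5 = y1 NOR t = L NOR H = L
y6 = r NOR y3 = H NOR L = L
y7 = y1 NOR y3 = L NOR L = H
y10 = y5 NOR y6 = L NOR L = H
y16 = y4 NOR y3 = L NOR L = H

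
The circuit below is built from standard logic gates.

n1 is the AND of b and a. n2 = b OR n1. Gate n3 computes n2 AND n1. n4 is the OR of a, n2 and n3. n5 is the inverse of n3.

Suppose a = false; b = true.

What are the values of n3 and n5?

n1 = b AND a = true AND false = false
n2 = b OR n1 = true OR false = true
n3 = n2 AND n1 = true AND false = false
n5 = NOT n3 = NOT false = true

n3 = false, n5 = true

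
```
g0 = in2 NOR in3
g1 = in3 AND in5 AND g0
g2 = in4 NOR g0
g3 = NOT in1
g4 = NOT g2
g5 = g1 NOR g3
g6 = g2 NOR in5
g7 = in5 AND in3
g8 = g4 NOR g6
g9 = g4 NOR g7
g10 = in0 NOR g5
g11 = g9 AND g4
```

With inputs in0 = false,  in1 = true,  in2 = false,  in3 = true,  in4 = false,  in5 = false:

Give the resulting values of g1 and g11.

g0 = in2 NOR in3 = false NOR true = false
g1 = in3 AND in5 AND g0 = true AND false AND false = false
g2 = in4 NOR g0 = false NOR false = true
g4 = NOT g2 = NOT true = false
g7 = in5 AND in3 = false AND true = false
g9 = g4 NOR g7 = false NOR false = true
g11 = g9 AND g4 = true AND false = false

g1 = false, g11 = false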